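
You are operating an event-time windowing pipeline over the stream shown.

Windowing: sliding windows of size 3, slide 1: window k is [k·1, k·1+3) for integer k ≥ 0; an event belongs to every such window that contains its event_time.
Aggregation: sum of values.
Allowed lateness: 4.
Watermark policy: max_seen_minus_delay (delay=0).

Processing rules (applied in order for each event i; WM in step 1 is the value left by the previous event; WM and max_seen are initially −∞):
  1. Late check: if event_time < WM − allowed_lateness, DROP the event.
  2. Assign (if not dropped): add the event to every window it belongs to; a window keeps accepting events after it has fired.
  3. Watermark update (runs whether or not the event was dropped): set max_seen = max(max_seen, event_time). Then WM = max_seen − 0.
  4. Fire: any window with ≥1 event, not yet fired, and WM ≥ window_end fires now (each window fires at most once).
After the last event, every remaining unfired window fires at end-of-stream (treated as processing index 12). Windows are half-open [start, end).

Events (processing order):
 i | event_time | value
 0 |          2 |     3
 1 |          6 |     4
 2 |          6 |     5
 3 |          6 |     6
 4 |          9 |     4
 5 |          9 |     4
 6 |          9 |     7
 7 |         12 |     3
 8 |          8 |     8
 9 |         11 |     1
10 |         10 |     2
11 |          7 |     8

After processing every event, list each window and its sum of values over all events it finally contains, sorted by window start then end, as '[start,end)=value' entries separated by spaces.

[0,3)=3 [1,4)=3 [2,5)=3 [4,7)=15 [5,8)=15 [6,9)=23 [7,10)=23 [8,11)=25 [9,12)=18 [10,13)=6 [11,14)=4 [12,15)=3

i=0 t=2 v=3: → [2,5),[1,4),[0,3); WM=2
i=1 t=6 v=4: → [6,9),[5,8),[4,7); WM=6; [0,3) fires=3 [1,4) fires=3 [2,5) fires=3
i=2 t=6 v=5: → [6,9),[5,8),[4,7); WM=6
i=3 t=6 v=6: → [6,9),[5,8),[4,7); WM=6
i=4 t=9 v=4: → [9,12),[8,11),[7,10); WM=9; [4,7) fires=15 [5,8) fires=15 [6,9) fires=15
i=5 t=9 v=4: → [9,12),[8,11),[7,10); WM=9
i=6 t=9 v=7: → [9,12),[8,11),[7,10); WM=9
i=7 t=12 v=3: → [12,15),[11,14),[10,13); WM=12; [7,10) fires=15 [8,11) fires=15 [9,12) fires=15
i=8 t=8 v=8: → [8,11),[7,10),[6,9); WM=12
i=9 t=11 v=1: → [11,14),[10,13),[9,12); WM=12
i=10 t=10 v=2: → [10,13),[9,12),[8,11); WM=12
i=11 t=7 v=8: DROP (t<12-4); WM=12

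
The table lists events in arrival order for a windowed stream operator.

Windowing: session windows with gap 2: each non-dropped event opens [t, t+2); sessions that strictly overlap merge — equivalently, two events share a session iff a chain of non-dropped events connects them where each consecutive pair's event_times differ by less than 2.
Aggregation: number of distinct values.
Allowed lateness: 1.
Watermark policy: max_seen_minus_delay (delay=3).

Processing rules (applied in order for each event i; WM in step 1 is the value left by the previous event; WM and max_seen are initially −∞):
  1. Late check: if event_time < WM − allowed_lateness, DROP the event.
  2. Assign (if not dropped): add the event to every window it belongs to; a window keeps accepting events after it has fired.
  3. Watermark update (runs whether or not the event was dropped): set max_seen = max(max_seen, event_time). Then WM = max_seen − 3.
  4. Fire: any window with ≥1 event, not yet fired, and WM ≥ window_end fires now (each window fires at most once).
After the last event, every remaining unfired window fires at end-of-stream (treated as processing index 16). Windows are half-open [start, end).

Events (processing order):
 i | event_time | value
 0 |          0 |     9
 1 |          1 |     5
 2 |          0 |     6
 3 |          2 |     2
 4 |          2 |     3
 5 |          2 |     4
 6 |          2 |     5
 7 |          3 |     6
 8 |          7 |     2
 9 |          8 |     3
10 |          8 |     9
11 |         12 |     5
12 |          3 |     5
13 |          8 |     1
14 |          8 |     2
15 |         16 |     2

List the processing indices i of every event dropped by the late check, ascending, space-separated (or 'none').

12

i=0 t=0 v=9: → [0,2); WM=-3
i=1 t=1 v=5: → [0,3); WM=-2
i=2 t=0 v=6: → [0,3); WM=-2
i=3 t=2 v=2: → [0,4); WM=-1
i=4 t=2 v=3: → [0,4); WM=-1
i=5 t=2 v=4: → [0,4); WM=-1
i=6 t=2 v=5: → [0,4); WM=-1
i=7 t=3 v=6: → [0,5); WM=0
i=8 t=7 v=2: → [7,9); WM=4
i=9 t=8 v=3: → [7,10); WM=5
i=10 t=8 v=9: → [7,10); WM=5
i=11 t=12 v=5: → [12,14); WM=9
i=12 t=3 v=5: DROP (t<9-1); WM=9
i=13 t=8 v=1: → [7,10); WM=9
i=14 t=8 v=2: → [7,10); WM=9
i=15 t=16 v=2: → [16,18); WM=13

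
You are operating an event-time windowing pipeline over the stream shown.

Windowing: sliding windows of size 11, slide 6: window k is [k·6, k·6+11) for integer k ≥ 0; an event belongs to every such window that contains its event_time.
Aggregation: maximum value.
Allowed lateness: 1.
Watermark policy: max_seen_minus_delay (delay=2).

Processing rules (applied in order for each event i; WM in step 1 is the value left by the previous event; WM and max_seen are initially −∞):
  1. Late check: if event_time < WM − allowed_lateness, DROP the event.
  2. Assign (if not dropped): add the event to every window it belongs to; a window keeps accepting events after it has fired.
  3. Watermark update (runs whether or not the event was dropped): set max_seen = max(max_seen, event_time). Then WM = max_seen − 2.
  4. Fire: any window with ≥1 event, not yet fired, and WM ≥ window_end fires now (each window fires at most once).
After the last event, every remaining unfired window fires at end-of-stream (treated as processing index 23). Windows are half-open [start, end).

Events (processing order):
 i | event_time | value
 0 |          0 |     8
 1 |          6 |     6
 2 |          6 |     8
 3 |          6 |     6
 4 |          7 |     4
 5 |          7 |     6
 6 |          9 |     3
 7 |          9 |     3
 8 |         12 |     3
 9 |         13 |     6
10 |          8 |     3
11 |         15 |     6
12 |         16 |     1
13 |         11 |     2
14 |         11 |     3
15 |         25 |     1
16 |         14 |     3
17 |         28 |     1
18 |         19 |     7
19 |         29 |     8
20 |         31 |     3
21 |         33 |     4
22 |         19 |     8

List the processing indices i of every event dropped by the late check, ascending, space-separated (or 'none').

10 13 14 16 18 22

i=0 t=0 v=8: → [0,11); WM=-2
i=1 t=6 v=6: → [6,17),[0,11); WM=4
i=2 t=6 v=8: → [6,17),[0,11); WM=4
i=3 t=6 v=6: → [6,17),[0,11); WM=4
i=4 t=7 v=4: → [6,17),[0,11); WM=5
i=5 t=7 v=6: → [6,17),[0,11); WM=5
i=6 t=9 v=3: → [6,17),[0,11); WM=7
i=7 t=9 v=3: → [6,17),[0,11); WM=7
i=8 t=12 v=3: → [12,23),[6,17); WM=10
i=9 t=13 v=6: → [12,23),[6,17); WM=11; [0,11) fires=8
i=10 t=8 v=3: DROP (t<11-1); WM=11
i=11 t=15 v=6: → [12,23),[6,17); WM=13
i=12 t=16 v=1: → [12,23),[6,17); WM=14
i=13 t=11 v=2: DROP (t<14-1); WM=14
i=14 t=11 v=3: DROP (t<14-1); WM=14
i=15 t=25 v=1: → [24,35),[18,29); WM=23; [6,17) fires=8 [12,23) fires=6
i=16 t=14 v=3: DROP (t<23-1); WM=23
i=17 t=28 v=1: → [24,35),[18,29); WM=26
i=18 t=19 v=7: DROP (t<26-1); WM=26
i=19 t=29 v=8: → [24,35); WM=27
i=20 t=31 v=3: → [30,41),[24,35); WM=29; [18,29) fires=1
i=21 t=33 v=4: → [30,41),[24,35); WM=31
i=22 t=19 v=8: DROP (t<31-1); WM=31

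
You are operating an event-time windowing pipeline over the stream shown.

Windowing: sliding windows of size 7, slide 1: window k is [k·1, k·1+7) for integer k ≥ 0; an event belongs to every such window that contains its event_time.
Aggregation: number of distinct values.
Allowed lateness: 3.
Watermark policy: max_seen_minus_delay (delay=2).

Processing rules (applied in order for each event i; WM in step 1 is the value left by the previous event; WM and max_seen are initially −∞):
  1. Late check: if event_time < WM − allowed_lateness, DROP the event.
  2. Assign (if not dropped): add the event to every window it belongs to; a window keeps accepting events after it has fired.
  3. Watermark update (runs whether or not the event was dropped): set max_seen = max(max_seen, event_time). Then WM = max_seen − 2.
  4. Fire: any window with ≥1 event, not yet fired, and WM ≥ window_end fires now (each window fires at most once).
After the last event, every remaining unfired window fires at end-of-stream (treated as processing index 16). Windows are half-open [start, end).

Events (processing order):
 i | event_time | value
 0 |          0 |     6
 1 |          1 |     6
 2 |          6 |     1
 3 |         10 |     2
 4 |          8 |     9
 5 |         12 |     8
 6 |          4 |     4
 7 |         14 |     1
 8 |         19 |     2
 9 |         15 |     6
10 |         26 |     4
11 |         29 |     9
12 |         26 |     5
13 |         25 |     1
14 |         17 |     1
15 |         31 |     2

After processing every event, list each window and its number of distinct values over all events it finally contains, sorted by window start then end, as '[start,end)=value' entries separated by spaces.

i=0 t=0 v=6: → [0,7); WM=-2
i=1 t=1 v=6: → [1,8),[0,7); WM=-1
i=2 t=6 v=1: → [6,13),[5,12),[4,11),[3,10),[2,9),[1,8),[0,7); WM=4
i=3 t=10 v=2: → [10,17),[9,16),[8,15),[7,14),[6,13),[5,12),[4,11); WM=8; [0,7) fires=2 [1,8) fires=2
i=4 t=8 v=9: → [8,15),[7,14),[6,13),[5,12),[4,11),[3,10),[2,9); WM=8
i=5 t=12 v=8: → [12,19),[11,18),[10,17),[9,16),[8,15),[7,14),[6,13); WM=10; [2,9) fires=2 [3,10) fires=2
i=6 t=4 v=4: DROP (t<10-3); WM=10
i=7 t=14 v=1: → [14,21),[13,20),[12,19),[11,18),[10,17),[9,16),[8,15); WM=12; [4,11) fires=3 [5,12) fires=3
i=8 t=19 v=2: → [19,26),[18,25),[17,24),[16,23),[15,22),[14,21),[13,20); WM=17; [6,13) fires=4 [7,14) fires=3 [8,15) fires=4 [9,16) fires=3 [10,17) fires=3
i=9 t=15 v=6: → [15,22),[14,21),[13,20),[12,19),[11,18),[10,17),[9,16); WM=17
i=10 t=26 v=4: → [26,33),[25,32),[24,31),[23,30),[22,29),[21,28),[20,27); WM=24; [11,18) fires=3 [12,19) fires=3 [13,20) fires=3 [14,21) fires=3 [15,22) fires=2 [16,23) fires=1 [17,24) fires=1
i=11 t=29 v=9: → [29,36),[28,35),[27,34),[26,33),[25,32),[24,31),[23,30); WM=27; [18,25) fires=1 [19,26) fires=1 [20,27) fires=1
i=12 t=26 v=5: → [26,33),[25,32),[24,31),[23,30),[22,29),[21,28),[20,27); WM=27
i=13 t=25 v=1: → [25,32),[24,31),[23,30),[22,29),[21,28),[20,27),[19,26); WM=27
i=14 t=17 v=1: DROP (t<27-3); WM=27
i=15 t=31 v=2: → [31,38),[30,37),[29,36),[28,35),[27,34),[26,33),[25,32); WM=29; [21,28) fires=3 [22,29) fires=3

[0,7)=2 [1,8)=2 [2,9)=2 [3,10)=2 [4,11)=3 [5,12)=3 [6,13)=4 [7,14)=3 [8,15)=4 [9,16)=4 [10,17)=4 [11,18)=3 [12,19)=3 [13,20)=3 [14,21)=3 [15,22)=2 [16,23)=1 [17,24)=1 [18,25)=1 [19,26)=2 [20,27)=3 [21,28)=3 [22,29)=3 [23,30)=4 [24,31)=4 [25,32)=5 [26,33)=4 [27,34)=2 [28,35)=2 [29,36)=2 [30,37)=1 [31,38)=1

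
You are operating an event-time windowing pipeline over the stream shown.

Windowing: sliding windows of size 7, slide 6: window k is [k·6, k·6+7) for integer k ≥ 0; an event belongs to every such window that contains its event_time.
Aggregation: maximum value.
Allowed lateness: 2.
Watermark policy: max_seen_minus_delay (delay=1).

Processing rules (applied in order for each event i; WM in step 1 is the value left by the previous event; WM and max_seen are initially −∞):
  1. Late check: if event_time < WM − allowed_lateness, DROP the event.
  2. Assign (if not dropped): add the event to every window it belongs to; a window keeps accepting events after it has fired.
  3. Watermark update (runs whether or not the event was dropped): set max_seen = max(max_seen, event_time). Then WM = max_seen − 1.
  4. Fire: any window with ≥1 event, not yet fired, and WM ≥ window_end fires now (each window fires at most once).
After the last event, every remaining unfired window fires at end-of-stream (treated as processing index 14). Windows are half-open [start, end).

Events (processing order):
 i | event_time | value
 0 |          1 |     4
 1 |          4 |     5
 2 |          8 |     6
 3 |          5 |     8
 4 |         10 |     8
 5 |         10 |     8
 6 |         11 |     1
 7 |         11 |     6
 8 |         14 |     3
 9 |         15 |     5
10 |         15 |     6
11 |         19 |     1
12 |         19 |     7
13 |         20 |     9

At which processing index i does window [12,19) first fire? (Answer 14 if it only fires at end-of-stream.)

13

i=0 t=1 v=4: → [0,7); WM=0
i=1 t=4 v=5: → [0,7); WM=3
i=2 t=8 v=6: → [6,13); WM=7; [0,7) fires=5
i=3 t=5 v=8: → [0,7); WM=7
i=4 t=10 v=8: → [6,13); WM=9
i=5 t=10 v=8: → [6,13); WM=9
i=6 t=11 v=1: → [6,13); WM=10
i=7 t=11 v=6: → [6,13); WM=10
i=8 t=14 v=3: → [12,19); WM=13; [6,13) fires=8
i=9 t=15 v=5: → [12,19); WM=14
i=10 t=15 v=6: → [12,19); WM=14
i=11 t=19 v=1: → [18,25); WM=18
i=12 t=19 v=7: → [18,25); WM=18
i=13 t=20 v=9: → [18,25); WM=19; [12,19) fires=6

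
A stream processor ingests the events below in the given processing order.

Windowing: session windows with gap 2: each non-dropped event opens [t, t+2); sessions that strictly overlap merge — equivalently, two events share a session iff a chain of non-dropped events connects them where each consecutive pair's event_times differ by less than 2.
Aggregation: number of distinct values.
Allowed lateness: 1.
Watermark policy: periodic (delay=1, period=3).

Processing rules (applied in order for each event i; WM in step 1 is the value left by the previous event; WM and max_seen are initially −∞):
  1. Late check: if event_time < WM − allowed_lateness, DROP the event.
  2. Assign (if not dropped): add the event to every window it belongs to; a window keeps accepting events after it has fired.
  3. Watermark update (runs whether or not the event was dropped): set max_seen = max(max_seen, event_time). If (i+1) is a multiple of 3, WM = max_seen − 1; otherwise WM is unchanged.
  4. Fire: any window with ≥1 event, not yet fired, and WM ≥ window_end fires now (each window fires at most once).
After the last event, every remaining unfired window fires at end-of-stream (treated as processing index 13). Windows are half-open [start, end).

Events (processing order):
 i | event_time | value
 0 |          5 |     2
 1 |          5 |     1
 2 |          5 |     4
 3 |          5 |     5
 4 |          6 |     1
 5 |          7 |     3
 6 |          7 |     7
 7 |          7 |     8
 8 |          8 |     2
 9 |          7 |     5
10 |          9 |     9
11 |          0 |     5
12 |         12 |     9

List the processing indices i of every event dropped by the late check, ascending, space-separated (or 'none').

11

i=0 t=5 v=2: → [5,7); WM=−∞
i=1 t=5 v=1: → [5,7); WM=−∞
i=2 t=5 v=4: → [5,7); WM=4
i=3 t=5 v=5: → [5,7); WM=4
i=4 t=6 v=1: → [5,8); WM=4
i=5 t=7 v=3: → [5,9); WM=6
i=6 t=7 v=7: → [5,9); WM=6
i=7 t=7 v=8: → [5,9); WM=6
i=8 t=8 v=2: → [5,10); WM=7
i=9 t=7 v=5: → [5,10); WM=7
i=10 t=9 v=9: → [5,11); WM=7
i=11 t=0 v=5: DROP (t<7-1); WM=8
i=12 t=12 v=9: → [12,14); WM=8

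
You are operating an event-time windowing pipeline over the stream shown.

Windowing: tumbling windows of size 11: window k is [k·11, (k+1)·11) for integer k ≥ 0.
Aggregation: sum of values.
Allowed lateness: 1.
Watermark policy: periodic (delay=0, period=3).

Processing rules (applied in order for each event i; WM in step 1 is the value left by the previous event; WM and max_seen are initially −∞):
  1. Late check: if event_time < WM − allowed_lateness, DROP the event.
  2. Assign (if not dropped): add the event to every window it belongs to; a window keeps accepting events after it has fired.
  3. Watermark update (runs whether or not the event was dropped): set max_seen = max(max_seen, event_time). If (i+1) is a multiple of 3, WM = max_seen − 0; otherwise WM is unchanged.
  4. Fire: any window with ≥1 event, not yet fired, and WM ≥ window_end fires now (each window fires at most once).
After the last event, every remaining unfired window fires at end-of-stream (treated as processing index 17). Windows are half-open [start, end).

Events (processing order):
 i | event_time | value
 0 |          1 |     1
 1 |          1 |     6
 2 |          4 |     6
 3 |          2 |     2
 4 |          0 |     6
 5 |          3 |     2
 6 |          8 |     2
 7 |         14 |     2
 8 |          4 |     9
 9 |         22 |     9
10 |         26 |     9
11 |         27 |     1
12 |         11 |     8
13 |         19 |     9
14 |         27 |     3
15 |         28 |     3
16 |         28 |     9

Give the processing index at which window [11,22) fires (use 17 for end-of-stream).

11

i=0 t=1 v=1: → [0,11); WM=−∞
i=1 t=1 v=6: → [0,11); WM=−∞
i=2 t=4 v=6: → [0,11); WM=4
i=3 t=2 v=2: DROP (t<4-1); WM=4
i=4 t=0 v=6: DROP (t<4-1); WM=4
i=5 t=3 v=2: → [0,11); WM=4
i=6 t=8 v=2: → [0,11); WM=4
i=7 t=14 v=2: → [11,22); WM=4
i=8 t=4 v=9: → [0,11); WM=14; [0,11) fires=26
i=9 t=22 v=9: → [22,33); WM=14
i=10 t=26 v=9: → [22,33); WM=14
i=11 t=27 v=1: → [22,33); WM=27; [11,22) fires=2
i=12 t=11 v=8: DROP (t<27-1); WM=27
i=13 t=19 v=9: DROP (t<27-1); WM=27
i=14 t=27 v=3: → [22,33); WM=27
i=15 t=28 v=3: → [22,33); WM=27
i=16 t=28 v=9: → [22,33); WM=27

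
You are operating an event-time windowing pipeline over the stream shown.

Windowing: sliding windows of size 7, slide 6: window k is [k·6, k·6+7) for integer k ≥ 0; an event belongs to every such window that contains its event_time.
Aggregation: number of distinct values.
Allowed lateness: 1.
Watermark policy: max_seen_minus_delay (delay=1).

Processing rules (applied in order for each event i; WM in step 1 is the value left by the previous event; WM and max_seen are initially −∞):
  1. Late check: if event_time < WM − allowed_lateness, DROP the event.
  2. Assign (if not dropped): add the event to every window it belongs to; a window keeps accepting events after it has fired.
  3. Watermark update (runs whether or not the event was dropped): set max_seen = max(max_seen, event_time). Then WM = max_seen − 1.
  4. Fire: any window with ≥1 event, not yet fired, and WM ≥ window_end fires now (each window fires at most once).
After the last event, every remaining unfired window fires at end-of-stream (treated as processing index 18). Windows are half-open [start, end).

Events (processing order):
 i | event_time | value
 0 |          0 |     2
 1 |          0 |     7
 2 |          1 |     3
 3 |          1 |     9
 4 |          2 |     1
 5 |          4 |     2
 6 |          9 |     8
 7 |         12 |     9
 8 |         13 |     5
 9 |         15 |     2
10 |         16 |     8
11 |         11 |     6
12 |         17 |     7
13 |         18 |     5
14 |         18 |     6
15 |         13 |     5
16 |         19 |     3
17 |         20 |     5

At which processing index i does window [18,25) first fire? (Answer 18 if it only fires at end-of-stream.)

18

i=0 t=0 v=2: → [0,7); WM=-1
i=1 t=0 v=7: → [0,7); WM=-1
i=2 t=1 v=3: → [0,7); WM=0
i=3 t=1 v=9: → [0,7); WM=0
i=4 t=2 v=1: → [0,7); WM=1
i=5 t=4 v=2: → [0,7); WM=3
i=6 t=9 v=8: → [6,13); WM=8; [0,7) fires=5
i=7 t=12 v=9: → [12,19),[6,13); WM=11
i=8 t=13 v=5: → [12,19); WM=12
i=9 t=15 v=2: → [12,19); WM=14; [6,13) fires=2
i=10 t=16 v=8: → [12,19); WM=15
i=11 t=11 v=6: DROP (t<15-1); WM=15
i=12 t=17 v=7: → [12,19); WM=16
i=13 t=18 v=5: → [18,25),[12,19); WM=17
i=14 t=18 v=6: → [18,25),[12,19); WM=17
i=15 t=13 v=5: DROP (t<17-1); WM=17
i=16 t=19 v=3: → [18,25); WM=18
i=17 t=20 v=5: → [18,25); WM=19; [12,19) fires=6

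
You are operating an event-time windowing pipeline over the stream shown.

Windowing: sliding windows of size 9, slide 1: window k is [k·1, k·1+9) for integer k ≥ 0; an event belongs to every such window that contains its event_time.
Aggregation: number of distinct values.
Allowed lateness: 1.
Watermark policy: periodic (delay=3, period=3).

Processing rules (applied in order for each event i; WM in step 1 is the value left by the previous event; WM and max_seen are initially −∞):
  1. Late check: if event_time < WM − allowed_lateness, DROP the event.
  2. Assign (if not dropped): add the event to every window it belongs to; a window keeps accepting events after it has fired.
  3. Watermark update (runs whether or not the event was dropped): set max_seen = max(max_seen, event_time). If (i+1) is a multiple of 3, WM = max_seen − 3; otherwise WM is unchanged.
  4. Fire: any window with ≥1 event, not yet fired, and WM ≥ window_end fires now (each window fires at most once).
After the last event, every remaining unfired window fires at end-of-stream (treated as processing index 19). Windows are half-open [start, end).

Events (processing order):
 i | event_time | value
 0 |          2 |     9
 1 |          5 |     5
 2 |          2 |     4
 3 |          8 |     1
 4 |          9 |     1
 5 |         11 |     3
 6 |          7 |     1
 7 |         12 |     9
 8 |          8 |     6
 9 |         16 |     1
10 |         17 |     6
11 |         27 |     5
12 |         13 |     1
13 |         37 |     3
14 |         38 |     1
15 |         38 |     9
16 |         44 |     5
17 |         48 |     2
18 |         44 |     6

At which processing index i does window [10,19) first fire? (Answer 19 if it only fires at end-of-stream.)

i=0 t=2 v=9: → [2,11),[1,10),[0,9); WM=−∞
i=1 t=5 v=5: → [5,14),[4,13),[3,12),[2,11),[1,10),[0,9); WM=−∞
i=2 t=2 v=4: → [2,11),[1,10),[0,9); WM=2
i=3 t=8 v=1: → [8,17),[7,16),[6,15),[5,14),[4,13),[3,12),[2,11),[1,10),[0,9); WM=2
i=4 t=9 v=1: → [9,18),[8,17),[7,16),[6,15),[5,14),[4,13),[3,12),[2,11),[1,10); WM=2
i=5 t=11 v=3: → [11,20),[10,19),[9,18),[8,17),[7,16),[6,15),[5,14),[4,13),[3,12); WM=8
i=6 t=7 v=1: → [7,16),[6,15),[5,14),[4,13),[3,12),[2,11),[1,10),[0,9); WM=8
i=7 t=12 v=9: → [12,21),[11,20),[10,19),[9,18),[8,17),[7,16),[6,15),[5,14),[4,13); WM=8
i=8 t=8 v=6: → [8,17),[7,16),[6,15),[5,14),[4,13),[3,12),[2,11),[1,10),[0,9); WM=9; [0,9) fires=5
i=9 t=16 v=1: → [16,25),[15,24),[14,23),[13,22),[12,21),[11,20),[10,19),[9,18),[8,17); WM=9
i=10 t=17 v=6: → [17,26),[16,25),[15,24),[14,23),[13,22),[12,21),[11,20),[10,19),[9,18); WM=9
i=11 t=27 v=5: → [27,36),[26,35),[25,34),[24,33),[23,32),[22,31),[21,30),[20,29),[19,28); WM=24; [1,10) fires=5 [2,11) fires=5 [3,12) fires=4 [4,13) fires=5 [5,14) fires=5 [6,15) fires=4 [7,16) fires=4 [8,17) fires=4 [9,18) fires=4 [10,19) fires=4 [11,20) fires=4 [12,21) fires=3 [13,22) fires=2 [14,23) fires=2 [15,24) fires=2
i=12 t=13 v=1: DROP (t<24-1); WM=24
i=13 t=37 v=3: → [37,46),[36,45),[35,44),[34,43),[33,42),[32,41),[31,40),[30,39),[29,38); WM=24
i=14 t=38 v=1: → [38,47),[37,46),[36,45),[35,44),[34,43),[33,42),[32,41),[31,40),[30,39); WM=35; [16,25) fires=2 [17,26) fires=1 [19,28) fires=1 [20,29) fires=1 [21,30) fires=1 [22,31) fires=1 [23,32) fires=1 [24,33) fires=1 [25,34) fires=1 [26,35) fires=1
i=15 t=38 v=9: → [38,47),[37,46),[36,45),[35,44),[34,43),[33,42),[32,41),[31,40),[30,39); WM=35
i=16 t=44 v=5: → [44,53),[43,52),[42,51),[41,50),[40,49),[39,48),[38,47),[37,46),[36,45); WM=35
i=17 t=48 v=2: → [48,57),[47,56),[46,55),[45,54),[44,53),[43,52),[42,51),[41,50),[40,49); WM=45; [27,36) fires=1 [29,38) fires=1 [30,39) fires=3 [31,40) fires=3 [32,41) fires=3 [33,42) fires=3 [34,43) fires=3 [35,44) fires=3 [36,45) fires=4
i=18 t=44 v=6: → [44,53),[43,52),[42,51),[41,50),[40,49),[39,48),[38,47),[37,46),[36,45); WM=45

11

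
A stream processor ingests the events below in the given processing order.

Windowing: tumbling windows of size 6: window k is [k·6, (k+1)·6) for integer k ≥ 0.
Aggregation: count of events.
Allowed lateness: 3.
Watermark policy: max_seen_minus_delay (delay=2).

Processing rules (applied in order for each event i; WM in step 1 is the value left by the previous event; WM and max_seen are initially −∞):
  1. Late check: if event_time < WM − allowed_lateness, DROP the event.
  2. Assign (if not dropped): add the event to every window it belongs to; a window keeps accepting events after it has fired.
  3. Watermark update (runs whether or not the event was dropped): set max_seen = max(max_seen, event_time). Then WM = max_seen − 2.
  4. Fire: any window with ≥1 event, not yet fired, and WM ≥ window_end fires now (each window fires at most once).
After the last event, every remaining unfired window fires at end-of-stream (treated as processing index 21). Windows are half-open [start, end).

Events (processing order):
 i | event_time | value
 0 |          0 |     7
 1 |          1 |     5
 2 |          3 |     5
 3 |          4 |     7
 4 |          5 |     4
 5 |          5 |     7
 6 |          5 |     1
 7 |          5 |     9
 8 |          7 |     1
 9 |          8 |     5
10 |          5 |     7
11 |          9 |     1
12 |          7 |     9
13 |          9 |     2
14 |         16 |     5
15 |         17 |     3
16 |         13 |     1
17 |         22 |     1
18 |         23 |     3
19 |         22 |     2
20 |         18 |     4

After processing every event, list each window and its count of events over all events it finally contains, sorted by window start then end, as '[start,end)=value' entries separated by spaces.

[0,6)=9 [6,12)=5 [12,18)=3 [18,24)=4

i=0 t=0 v=7: → [0,6); WM=-2
i=1 t=1 v=5: → [0,6); WM=-1
i=2 t=3 v=5: → [0,6); WM=1
i=3 t=4 v=7: → [0,6); WM=2
i=4 t=5 v=4: → [0,6); WM=3
i=5 t=5 v=7: → [0,6); WM=3
i=6 t=5 v=1: → [0,6); WM=3
i=7 t=5 v=9: → [0,6); WM=3
i=8 t=7 v=1: → [6,12); WM=5
i=9 t=8 v=5: → [6,12); WM=6; [0,6) fires=8
i=10 t=5 v=7: → [0,6); WM=6
i=11 t=9 v=1: → [6,12); WM=7
i=12 t=7 v=9: → [6,12); WM=7
i=13 t=9 v=2: → [6,12); WM=7
i=14 t=16 v=5: → [12,18); WM=14; [6,12) fires=5
i=15 t=17 v=3: → [12,18); WM=15
i=16 t=13 v=1: → [12,18); WM=15
i=17 t=22 v=1: → [18,24); WM=20; [12,18) fires=3
i=18 t=23 v=3: → [18,24); WM=21
i=19 t=22 v=2: → [18,24); WM=21
i=20 t=18 v=4: → [18,24); WM=21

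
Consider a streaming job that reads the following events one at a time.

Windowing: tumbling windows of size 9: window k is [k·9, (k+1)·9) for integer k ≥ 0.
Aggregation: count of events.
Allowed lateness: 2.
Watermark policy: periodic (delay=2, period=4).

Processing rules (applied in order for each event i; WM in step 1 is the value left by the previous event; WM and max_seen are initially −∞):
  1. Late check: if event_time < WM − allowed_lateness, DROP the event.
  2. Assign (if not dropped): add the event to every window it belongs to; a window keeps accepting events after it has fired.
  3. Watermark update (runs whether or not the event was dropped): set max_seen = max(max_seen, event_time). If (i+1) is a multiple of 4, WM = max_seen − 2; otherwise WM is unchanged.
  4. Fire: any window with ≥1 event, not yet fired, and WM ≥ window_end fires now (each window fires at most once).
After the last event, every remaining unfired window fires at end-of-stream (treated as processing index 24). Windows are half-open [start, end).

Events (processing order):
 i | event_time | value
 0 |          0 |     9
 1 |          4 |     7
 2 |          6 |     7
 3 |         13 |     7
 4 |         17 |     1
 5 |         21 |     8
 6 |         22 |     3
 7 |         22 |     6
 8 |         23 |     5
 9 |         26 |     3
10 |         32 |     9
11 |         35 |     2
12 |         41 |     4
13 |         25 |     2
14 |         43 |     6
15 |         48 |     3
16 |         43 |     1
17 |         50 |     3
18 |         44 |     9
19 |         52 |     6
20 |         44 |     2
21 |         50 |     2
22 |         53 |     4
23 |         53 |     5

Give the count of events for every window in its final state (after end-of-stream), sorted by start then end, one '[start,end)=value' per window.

[0,9)=3 [9,18)=2 [18,27)=5 [27,36)=2 [36,45)=3 [45,54)=6

i=0 t=0 v=9: → [0,9); WM=−∞
i=1 t=4 v=7: → [0,9); WM=−∞
i=2 t=6 v=7: → [0,9); WM=−∞
i=3 t=13 v=7: → [9,18); WM=11; [0,9) fires=3
i=4 t=17 v=1: → [9,18); WM=11
i=5 t=21 v=8: → [18,27); WM=11
i=6 t=22 v=3: → [18,27); WM=11
i=7 t=22 v=6: → [18,27); WM=20; [9,18) fires=2
i=8 t=23 v=5: → [18,27); WM=20
i=9 t=26 v=3: → [18,27); WM=20
i=10 t=32 v=9: → [27,36); WM=20
i=11 t=35 v=2: → [27,36); WM=33; [18,27) fires=5
i=12 t=41 v=4: → [36,45); WM=33
i=13 t=25 v=2: DROP (t<33-2); WM=33
i=14 t=43 v=6: → [36,45); WM=33
i=15 t=48 v=3: → [45,54); WM=46; [27,36) fires=2 [36,45) fires=2
i=16 t=43 v=1: DROP (t<46-2); WM=46
i=17 t=50 v=3: → [45,54); WM=46
i=18 t=44 v=9: → [36,45); WM=46
i=19 t=52 v=6: → [45,54); WM=50
i=20 t=44 v=2: DROP (t<50-2); WM=50
i=21 t=50 v=2: → [45,54); WM=50
i=22 t=53 v=4: → [45,54); WM=50
i=23 t=53 v=5: → [45,54); WM=51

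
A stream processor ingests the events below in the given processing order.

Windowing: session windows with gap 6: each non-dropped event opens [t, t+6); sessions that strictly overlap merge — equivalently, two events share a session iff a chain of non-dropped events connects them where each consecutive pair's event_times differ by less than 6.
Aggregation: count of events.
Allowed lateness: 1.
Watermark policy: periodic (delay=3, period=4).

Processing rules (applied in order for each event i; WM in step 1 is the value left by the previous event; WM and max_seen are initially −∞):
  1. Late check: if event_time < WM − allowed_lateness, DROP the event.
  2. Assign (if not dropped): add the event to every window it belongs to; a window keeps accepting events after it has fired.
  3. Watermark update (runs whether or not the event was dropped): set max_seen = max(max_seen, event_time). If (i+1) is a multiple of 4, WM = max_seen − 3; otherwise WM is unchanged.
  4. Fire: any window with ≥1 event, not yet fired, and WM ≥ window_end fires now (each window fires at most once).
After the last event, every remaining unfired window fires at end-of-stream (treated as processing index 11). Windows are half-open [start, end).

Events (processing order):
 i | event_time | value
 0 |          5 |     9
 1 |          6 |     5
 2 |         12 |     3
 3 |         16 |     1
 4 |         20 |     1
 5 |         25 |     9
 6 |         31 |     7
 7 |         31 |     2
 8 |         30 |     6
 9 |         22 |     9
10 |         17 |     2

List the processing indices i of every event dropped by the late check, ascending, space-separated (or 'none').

9 10

i=0 t=5 v=9: → [5,11); WM=−∞
i=1 t=6 v=5: → [5,12); WM=−∞
i=2 t=12 v=3: → [12,18); WM=−∞
i=3 t=16 v=1: → [12,22); WM=13
i=4 t=20 v=1: → [12,26); WM=13
i=5 t=25 v=9: → [12,31); WM=13
i=6 t=31 v=7: → [31,37); WM=13
i=7 t=31 v=2: → [31,37); WM=28
i=8 t=30 v=6: → [12,37); WM=28
i=9 t=22 v=9: DROP (t<28-1); WM=28
i=10 t=17 v=2: DROP (t<28-1); WM=28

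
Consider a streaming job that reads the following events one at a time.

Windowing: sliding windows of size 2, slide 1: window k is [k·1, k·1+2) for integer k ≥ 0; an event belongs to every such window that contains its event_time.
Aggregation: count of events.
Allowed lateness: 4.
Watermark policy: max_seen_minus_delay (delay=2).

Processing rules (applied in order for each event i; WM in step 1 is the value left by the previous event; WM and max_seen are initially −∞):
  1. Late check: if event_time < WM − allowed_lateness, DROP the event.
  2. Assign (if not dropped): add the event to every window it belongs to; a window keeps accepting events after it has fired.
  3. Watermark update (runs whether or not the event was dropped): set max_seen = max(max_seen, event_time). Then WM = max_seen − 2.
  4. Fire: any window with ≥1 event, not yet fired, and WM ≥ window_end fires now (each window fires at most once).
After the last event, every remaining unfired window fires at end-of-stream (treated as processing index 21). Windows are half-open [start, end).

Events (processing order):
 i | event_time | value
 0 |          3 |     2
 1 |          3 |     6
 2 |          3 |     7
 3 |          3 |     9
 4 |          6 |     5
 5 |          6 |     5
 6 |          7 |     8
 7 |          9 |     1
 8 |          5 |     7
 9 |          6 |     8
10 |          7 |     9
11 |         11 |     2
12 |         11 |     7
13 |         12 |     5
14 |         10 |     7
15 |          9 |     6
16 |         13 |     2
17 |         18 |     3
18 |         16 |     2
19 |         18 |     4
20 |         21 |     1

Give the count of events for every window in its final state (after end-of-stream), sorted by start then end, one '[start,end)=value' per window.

i=0 t=3 v=2: → [3,5),[2,4); WM=1
i=1 t=3 v=6: → [3,5),[2,4); WM=1
i=2 t=3 v=7: → [3,5),[2,4); WM=1
i=3 t=3 v=9: → [3,5),[2,4); WM=1
i=4 t=6 v=5: → [6,8),[5,7); WM=4; [2,4) fires=4
i=5 t=6 v=5: → [6,8),[5,7); WM=4
i=6 t=7 v=8: → [7,9),[6,8); WM=5; [3,5) fires=4
i=7 t=9 v=1: → [9,11),[8,10); WM=7; [5,7) fires=2
i=8 t=5 v=7: → [5,7),[4,6); WM=7; [4,6) fires=1
i=9 t=6 v=8: → [6,8),[5,7); WM=7
i=10 t=7 v=9: → [7,9),[6,8); WM=7
i=11 t=11 v=2: → [11,13),[10,12); WM=9; [6,8) fires=5 [7,9) fires=2
i=12 t=11 v=7: → [11,13),[10,12); WM=9
i=13 t=12 v=5: → [12,14),[11,13); WM=10; [8,10) fires=1
i=14 t=10 v=7: → [10,12),[9,11); WM=10
i=15 t=9 v=6: → [9,11),[8,10); WM=10
i=16 t=13 v=2: → [13,15),[12,14); WM=11; [9,11) fires=3
i=17 t=18 v=3: → [18,20),[17,19); WM=16; [10,12) fires=3 [11,13) fires=3 [12,14) fires=2 [13,15) fires=1
i=18 t=16 v=2: → [16,18),[15,17); WM=16
i=19 t=18 v=4: → [18,20),[17,19); WM=16
i=20 t=21 v=1: → [21,23),[20,22); WM=19; [15,17) fires=1 [16,18) fires=1 [17,19) fires=2

[2,4)=4 [3,5)=4 [4,6)=1 [5,7)=4 [6,8)=5 [7,9)=2 [8,10)=2 [9,11)=3 [10,12)=3 [11,13)=3 [12,14)=2 [13,15)=1 [15,17)=1 [16,18)=1 [17,19)=2 [18,20)=2 [20,22)=1 [21,23)=1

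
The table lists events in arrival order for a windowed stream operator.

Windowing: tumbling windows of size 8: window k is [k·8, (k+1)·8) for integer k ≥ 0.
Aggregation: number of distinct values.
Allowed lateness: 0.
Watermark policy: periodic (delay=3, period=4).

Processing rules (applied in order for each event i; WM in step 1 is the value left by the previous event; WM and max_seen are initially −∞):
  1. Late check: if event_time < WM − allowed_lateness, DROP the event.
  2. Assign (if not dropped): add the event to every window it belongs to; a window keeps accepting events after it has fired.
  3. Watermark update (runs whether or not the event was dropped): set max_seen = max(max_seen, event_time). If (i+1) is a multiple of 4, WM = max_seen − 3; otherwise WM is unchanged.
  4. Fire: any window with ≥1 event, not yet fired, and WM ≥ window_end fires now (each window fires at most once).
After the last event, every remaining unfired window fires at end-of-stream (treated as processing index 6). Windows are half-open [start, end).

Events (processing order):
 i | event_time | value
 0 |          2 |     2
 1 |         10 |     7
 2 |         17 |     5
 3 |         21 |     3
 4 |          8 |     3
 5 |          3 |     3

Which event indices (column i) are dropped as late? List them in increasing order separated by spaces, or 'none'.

i=0 t=2 v=2: → [0,8); WM=−∞
i=1 t=10 v=7: → [8,16); WM=−∞
i=2 t=17 v=5: → [16,24); WM=−∞
i=3 t=21 v=3: → [16,24); WM=18; [0,8) fires=1 [8,16) fires=1
i=4 t=8 v=3: DROP (t<18-0); WM=18
i=5 t=3 v=3: DROP (t<18-0); WM=18

4 5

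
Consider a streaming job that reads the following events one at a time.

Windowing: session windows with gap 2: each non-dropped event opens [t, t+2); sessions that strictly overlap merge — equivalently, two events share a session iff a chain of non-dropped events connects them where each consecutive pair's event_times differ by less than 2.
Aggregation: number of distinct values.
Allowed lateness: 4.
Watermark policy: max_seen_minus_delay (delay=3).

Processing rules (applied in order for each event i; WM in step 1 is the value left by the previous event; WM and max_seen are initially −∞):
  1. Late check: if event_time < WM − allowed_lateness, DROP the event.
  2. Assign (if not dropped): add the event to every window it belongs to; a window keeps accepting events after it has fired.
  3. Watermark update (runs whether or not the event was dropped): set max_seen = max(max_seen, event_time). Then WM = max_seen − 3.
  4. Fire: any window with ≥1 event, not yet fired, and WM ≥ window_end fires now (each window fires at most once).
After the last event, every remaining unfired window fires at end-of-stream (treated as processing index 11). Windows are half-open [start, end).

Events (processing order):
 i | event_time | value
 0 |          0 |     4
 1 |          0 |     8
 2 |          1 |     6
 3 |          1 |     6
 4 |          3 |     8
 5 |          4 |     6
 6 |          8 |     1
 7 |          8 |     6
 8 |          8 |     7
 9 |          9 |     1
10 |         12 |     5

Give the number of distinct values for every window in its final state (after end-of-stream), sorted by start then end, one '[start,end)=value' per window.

i=0 t=0 v=4: → [0,2); WM=-3
i=1 t=0 v=8: → [0,2); WM=-3
i=2 t=1 v=6: → [0,3); WM=-2
i=3 t=1 v=6: → [0,3); WM=-2
i=4 t=3 v=8: → [3,5); WM=0
i=5 t=4 v=6: → [3,6); WM=1
i=6 t=8 v=1: → [8,10); WM=5
i=7 t=8 v=6: → [8,10); WM=5
i=8 t=8 v=7: → [8,10); WM=5
i=9 t=9 v=1: → [8,11); WM=6
i=10 t=12 v=5: → [12,14); WM=9

[0,3)=3 [3,6)=2 [8,11)=3 [12,14)=1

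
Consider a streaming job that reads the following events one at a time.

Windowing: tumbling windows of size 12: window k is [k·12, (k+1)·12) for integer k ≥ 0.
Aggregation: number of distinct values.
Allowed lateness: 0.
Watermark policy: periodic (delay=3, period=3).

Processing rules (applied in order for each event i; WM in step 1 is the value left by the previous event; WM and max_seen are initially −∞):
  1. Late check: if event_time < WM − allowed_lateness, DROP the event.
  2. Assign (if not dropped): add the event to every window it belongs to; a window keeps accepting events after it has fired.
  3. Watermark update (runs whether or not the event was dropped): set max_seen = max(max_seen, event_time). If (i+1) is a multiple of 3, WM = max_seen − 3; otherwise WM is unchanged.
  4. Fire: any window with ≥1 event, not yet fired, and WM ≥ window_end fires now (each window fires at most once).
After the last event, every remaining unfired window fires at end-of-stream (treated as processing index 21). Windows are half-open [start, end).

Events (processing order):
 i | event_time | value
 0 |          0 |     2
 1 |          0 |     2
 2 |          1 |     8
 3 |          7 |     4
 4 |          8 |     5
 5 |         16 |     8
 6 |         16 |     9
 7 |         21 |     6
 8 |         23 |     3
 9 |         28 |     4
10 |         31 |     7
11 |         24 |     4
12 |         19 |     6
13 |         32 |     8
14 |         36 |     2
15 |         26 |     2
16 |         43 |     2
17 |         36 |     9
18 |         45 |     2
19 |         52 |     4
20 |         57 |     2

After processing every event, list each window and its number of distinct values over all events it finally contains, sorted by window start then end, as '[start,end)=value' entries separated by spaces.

i=0 t=0 v=2: → [0,12); WM=−∞
i=1 t=0 v=2: → [0,12); WM=−∞
i=2 t=1 v=8: → [0,12); WM=-2
i=3 t=7 v=4: → [0,12); WM=-2
i=4 t=8 v=5: → [0,12); WM=-2
i=5 t=16 v=8: → [12,24); WM=13; [0,12) fires=4
i=6 t=16 v=9: → [12,24); WM=13
i=7 t=21 v=6: → [12,24); WM=13
i=8 t=23 v=3: → [12,24); WM=20
i=9 t=28 v=4: → [24,36); WM=20
i=10 t=31 v=7: → [24,36); WM=20
i=11 t=24 v=4: → [24,36); WM=28; [12,24) fires=4
i=12 t=19 v=6: DROP (t<28-0); WM=28
i=13 t=32 v=8: → [24,36); WM=28
i=14 t=36 v=2: → [36,48); WM=33
i=15 t=26 v=2: DROP (t<33-0); WM=33
i=16 t=43 v=2: → [36,48); WM=33
i=17 t=36 v=9: → [36,48); WM=40; [24,36) fires=3
i=18 t=45 v=2: → [36,48); WM=40
i=19 t=52 v=4: → [48,60); WM=40
i=20 t=57 v=2: → [48,60); WM=54; [36,48) fires=2

[0,12)=4 [12,24)=4 [24,36)=3 [36,48)=2 [48,60)=2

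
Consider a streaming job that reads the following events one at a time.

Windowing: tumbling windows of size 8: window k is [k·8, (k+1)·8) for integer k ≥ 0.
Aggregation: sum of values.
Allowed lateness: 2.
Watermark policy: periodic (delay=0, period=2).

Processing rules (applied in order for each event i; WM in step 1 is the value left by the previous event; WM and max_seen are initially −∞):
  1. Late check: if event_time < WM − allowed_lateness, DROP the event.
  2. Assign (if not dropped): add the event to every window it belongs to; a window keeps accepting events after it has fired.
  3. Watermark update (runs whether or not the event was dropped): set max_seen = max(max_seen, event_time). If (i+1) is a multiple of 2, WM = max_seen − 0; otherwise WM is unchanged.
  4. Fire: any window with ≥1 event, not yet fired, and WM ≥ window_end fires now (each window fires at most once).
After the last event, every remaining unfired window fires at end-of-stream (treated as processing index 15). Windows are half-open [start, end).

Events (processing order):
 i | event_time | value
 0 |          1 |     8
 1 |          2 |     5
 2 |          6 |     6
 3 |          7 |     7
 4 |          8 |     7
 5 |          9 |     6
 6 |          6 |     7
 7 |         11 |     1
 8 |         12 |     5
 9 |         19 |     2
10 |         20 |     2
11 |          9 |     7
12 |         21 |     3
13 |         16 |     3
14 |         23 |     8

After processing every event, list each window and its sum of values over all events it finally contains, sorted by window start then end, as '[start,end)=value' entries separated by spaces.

i=0 t=1 v=8: → [0,8); WM=−∞
i=1 t=2 v=5: → [0,8); WM=2
i=2 t=6 v=6: → [0,8); WM=2
i=3 t=7 v=7: → [0,8); WM=7
i=4 t=8 v=7: → [8,16); WM=7
i=5 t=9 v=6: → [8,16); WM=9; [0,8) fires=26
i=6 t=6 v=7: DROP (t<9-2); WM=9
i=7 t=11 v=1: → [8,16); WM=11
i=8 t=12 v=5: → [8,16); WM=11
i=9 t=19 v=2: → [16,24); WM=19; [8,16) fires=19
i=10 t=20 v=2: → [16,24); WM=19
i=11 t=9 v=7: DROP (t<19-2); WM=20
i=12 t=21 v=3: → [16,24); WM=20
i=13 t=16 v=3: DROP (t<20-2); WM=21
i=14 t=23 v=8: → [16,24); WM=21

[0,8)=26 [8,16)=19 [16,24)=15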